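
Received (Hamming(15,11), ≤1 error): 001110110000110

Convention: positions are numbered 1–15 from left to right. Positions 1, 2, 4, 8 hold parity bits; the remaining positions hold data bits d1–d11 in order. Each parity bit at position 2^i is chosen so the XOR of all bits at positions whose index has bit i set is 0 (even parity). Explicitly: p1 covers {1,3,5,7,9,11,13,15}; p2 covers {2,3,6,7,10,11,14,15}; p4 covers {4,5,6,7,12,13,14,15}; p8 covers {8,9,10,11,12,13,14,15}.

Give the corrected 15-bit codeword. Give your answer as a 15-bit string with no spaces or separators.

s1 (pos 1,3,5,7,9,11,13,15): 0⊕1⊕1⊕1⊕0⊕0⊕1⊕0 = 0
s2 (pos 2,3,6,7,10,11,14,15): 0⊕1⊕0⊕1⊕0⊕0⊕1⊕0 = 1
s4 (pos 4,5,6,7,12,13,14,15): 1⊕1⊕0⊕1⊕0⊕1⊕1⊕0 = 1
s8 (pos 8,9,10,11,12,13,14,15): 1⊕0⊕0⊕0⊕0⊕1⊕1⊕0 = 1
Syndrome s8…s1 = 1110 → error at position 14.
Flip position 14: 001110110000110 → 001110110000100

001110110000100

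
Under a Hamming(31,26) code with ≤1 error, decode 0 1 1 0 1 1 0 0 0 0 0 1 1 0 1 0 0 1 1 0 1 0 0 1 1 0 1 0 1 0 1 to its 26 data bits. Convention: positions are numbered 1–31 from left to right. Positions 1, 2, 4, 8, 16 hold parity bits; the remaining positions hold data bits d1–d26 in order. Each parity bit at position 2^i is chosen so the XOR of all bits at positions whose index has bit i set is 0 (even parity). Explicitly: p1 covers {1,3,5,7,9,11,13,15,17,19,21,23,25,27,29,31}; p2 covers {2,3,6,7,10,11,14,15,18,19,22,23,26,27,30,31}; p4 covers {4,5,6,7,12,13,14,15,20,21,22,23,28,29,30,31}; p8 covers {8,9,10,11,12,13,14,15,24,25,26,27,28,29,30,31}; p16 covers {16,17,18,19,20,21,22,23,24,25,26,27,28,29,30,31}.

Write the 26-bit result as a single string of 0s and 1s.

s1 (pos 1,3,5,7,9,11,13,15,17,19,21,23,25,27,29,31): 0⊕1⊕1⊕0⊕0⊕0⊕1⊕1⊕0⊕1⊕1⊕0⊕1⊕1⊕1⊕1 = 0
s2 (pos 2,3,6,7,10,11,14,15,18,19,22,23,26,27,30,31): 1⊕1⊕1⊕0⊕0⊕0⊕0⊕1⊕1⊕1⊕0⊕0⊕0⊕1⊕0⊕1 = 0
s4 (pos 4,5,6,7,12,13,14,15,20,21,22,23,28,29,30,31): 0⊕1⊕1⊕0⊕1⊕1⊕0⊕1⊕0⊕1⊕0⊕0⊕0⊕1⊕0⊕1 = 0
s8 (pos 8,9,10,11,12,13,14,15,24,25,26,27,28,29,30,31): 0⊕0⊕0⊕0⊕1⊕1⊕0⊕1⊕1⊕1⊕0⊕1⊕0⊕1⊕0⊕1 = 0
s16 (pos 16,17,18,19,20,21,22,23,24,25,26,27,28,29,30,31): 0⊕0⊕1⊕1⊕0⊕1⊕0⊕0⊕1⊕1⊕0⊕1⊕0⊕1⊕0⊕1 = 0
Syndrome s16…s1 = 00000 → no error.
Read data bits from positions 3,5,6,7,9,10,11,12,13,14,15,17,18,19,20,21,22,23,24,25,26,27,28,29,30,31: 11100001101011010011010101

11100001101011010011010101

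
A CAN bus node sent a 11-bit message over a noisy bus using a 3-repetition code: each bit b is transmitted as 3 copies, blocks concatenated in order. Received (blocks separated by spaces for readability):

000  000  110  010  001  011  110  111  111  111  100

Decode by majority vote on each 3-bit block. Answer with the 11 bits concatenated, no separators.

00100111110

Block 1 (000): 0 ones → 0
Block 2 (000): 0 ones → 0
Block 3 (110): 2 ones → 1
Block 4 (010): 1 one → 0
Block 5 (001): 1 one → 0
Block 6 (011): 2 ones → 1
Block 7 (110): 2 ones → 1
Block 8 (111): 3 ones → 1
Block 9 (111): 3 ones → 1
Block 10 (111): 3 ones → 1
Block 11 (100): 1 one → 0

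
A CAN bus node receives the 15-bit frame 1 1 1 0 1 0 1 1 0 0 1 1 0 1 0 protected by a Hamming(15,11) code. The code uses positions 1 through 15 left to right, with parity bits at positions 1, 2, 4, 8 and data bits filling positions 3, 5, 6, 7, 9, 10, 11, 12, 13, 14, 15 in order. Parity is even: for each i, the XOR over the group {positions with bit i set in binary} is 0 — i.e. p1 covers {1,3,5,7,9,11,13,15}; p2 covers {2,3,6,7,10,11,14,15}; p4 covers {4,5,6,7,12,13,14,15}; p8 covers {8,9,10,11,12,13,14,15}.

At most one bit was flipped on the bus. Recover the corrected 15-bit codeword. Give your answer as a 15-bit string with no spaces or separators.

s1 (pos 1,3,5,7,9,11,13,15): 1⊕1⊕1⊕1⊕0⊕1⊕0⊕0 = 1
s2 (pos 2,3,6,7,10,11,14,15): 1⊕1⊕0⊕1⊕0⊕1⊕1⊕0 = 1
s4 (pos 4,5,6,7,12,13,14,15): 0⊕1⊕0⊕1⊕1⊕0⊕1⊕0 = 0
s8 (pos 8,9,10,11,12,13,14,15): 1⊕0⊕0⊕1⊕1⊕0⊕1⊕0 = 0
Syndrome s8…s1 = 0011 → error at position 3.
Flip position 3: 111010110011010 → 110010110011010

110010110011010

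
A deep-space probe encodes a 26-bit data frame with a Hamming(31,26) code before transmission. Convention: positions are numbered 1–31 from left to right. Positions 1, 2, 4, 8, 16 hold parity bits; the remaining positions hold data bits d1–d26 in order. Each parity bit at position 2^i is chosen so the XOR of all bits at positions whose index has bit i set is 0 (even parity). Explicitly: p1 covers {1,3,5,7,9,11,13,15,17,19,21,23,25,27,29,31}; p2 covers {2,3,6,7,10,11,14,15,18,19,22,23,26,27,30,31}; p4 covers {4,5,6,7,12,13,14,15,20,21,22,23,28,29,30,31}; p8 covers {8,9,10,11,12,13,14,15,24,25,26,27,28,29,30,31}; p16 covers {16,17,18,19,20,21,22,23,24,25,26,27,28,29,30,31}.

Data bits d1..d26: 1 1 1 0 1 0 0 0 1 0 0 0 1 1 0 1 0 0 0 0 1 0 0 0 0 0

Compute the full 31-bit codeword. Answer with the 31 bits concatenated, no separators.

0110110110001000011010000100000

Place data at non-parity positions: p1 p2 1 p4 1 1 0 p8 1 0 0 0 1 0 0 p16 0 1 1 0 1 0 0 0 0 1 0 0 0 0 0
p1 (pos 1,3,5,7,9,11,13,15,17,19,21,23,25,27,29,31): XOR of data positions = 1⊕1⊕0⊕1⊕0⊕1⊕0⊕0⊕1⊕1⊕0⊕0⊕0⊕0⊕0 = 0
p2 (pos 2,3,6,7,10,11,14,15,18,19,22,23,26,27,30,31): XOR of data positions = 1⊕1⊕0⊕0⊕0⊕0⊕0⊕1⊕1⊕0⊕0⊕1⊕0⊕0⊕0 = 1
p4 (pos 4,5,6,7,12,13,14,15,20,21,22,23,28,29,30,31): XOR of data positions = 1⊕1⊕0⊕0⊕1⊕0⊕0⊕0⊕1⊕0⊕0⊕0⊕0⊕0⊕0 = 0
p8 (pos 8,9,10,11,12,13,14,15,24,25,26,27,28,29,30,31): XOR of data positions = 1⊕0⊕0⊕0⊕1⊕0⊕0⊕0⊕0⊕1⊕0⊕0⊕0⊕0⊕0 = 1
p16 (pos 16,17,18,19,20,21,22,23,24,25,26,27,28,29,30,31): XOR of data positions = 0⊕1⊕1⊕0⊕1⊕0⊕0⊕0⊕0⊕1⊕0⊕0⊕0⊕0⊕0 = 0
Codeword: 0110110110001000011010000100000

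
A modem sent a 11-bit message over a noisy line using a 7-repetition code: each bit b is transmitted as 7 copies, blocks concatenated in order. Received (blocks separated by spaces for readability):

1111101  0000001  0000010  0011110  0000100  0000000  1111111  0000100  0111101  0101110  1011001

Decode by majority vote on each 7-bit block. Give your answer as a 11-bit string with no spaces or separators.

Block 1 (1111101): 6 ones → 1
Block 2 (0000001): 1 one → 0
Block 3 (0000010): 1 one → 0
Block 4 (0011110): 4 ones → 1
Block 5 (0000100): 1 one → 0
Block 6 (0000000): 0 ones → 0
Block 7 (1111111): 7 ones → 1
Block 8 (0000100): 1 one → 0
Block 9 (0111101): 5 ones → 1
Block 10 (0101110): 4 ones → 1
Block 11 (1011001): 4 ones → 1

10010010111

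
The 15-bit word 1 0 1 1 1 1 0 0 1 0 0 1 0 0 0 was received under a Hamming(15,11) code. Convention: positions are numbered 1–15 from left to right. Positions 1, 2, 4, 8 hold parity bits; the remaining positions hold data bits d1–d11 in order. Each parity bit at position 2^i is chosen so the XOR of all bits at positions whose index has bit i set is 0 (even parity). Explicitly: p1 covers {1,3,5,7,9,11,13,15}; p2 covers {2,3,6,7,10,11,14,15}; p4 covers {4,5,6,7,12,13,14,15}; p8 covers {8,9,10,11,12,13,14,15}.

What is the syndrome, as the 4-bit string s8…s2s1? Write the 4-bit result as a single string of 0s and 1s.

0000

s1 (pos 1,3,5,7,9,11,13,15): 1⊕1⊕1⊕0⊕1⊕0⊕0⊕0 = 0
s2 (pos 2,3,6,7,10,11,14,15): 0⊕1⊕1⊕0⊕0⊕0⊕0⊕0 = 0
s4 (pos 4,5,6,7,12,13,14,15): 1⊕1⊕1⊕0⊕1⊕0⊕0⊕0 = 0
s8 (pos 8,9,10,11,12,13,14,15): 0⊕1⊕0⊕0⊕1⊕0⊕0⊕0 = 0
Syndrome s8…s1 = 0000 → no error.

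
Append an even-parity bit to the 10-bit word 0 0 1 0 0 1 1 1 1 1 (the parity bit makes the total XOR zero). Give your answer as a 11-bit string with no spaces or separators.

00100111110

XOR of the 10 data bits: 0⊕0⊕1⊕0⊕0⊕1⊕1⊕1⊕1⊕1 = 0
Parity bit = 0 (so all 11 bits XOR to 0).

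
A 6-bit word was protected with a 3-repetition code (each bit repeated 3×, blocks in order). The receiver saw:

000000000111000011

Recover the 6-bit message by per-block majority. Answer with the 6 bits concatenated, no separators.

000101

Block 1 (000): 0 ones → 0
Block 2 (000): 0 ones → 0
Block 3 (000): 0 ones → 0
Block 4 (111): 3 ones → 1
Block 5 (000): 0 ones → 0
Block 6 (011): 2 ones → 1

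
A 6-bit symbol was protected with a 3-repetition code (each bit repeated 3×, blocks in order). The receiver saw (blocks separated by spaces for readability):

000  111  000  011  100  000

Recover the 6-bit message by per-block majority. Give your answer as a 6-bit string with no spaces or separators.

Block 1 (000): 0 ones → 0
Block 2 (111): 3 ones → 1
Block 3 (000): 0 ones → 0
Block 4 (011): 2 ones → 1
Block 5 (100): 1 one → 0
Block 6 (000): 0 ones → 0

010100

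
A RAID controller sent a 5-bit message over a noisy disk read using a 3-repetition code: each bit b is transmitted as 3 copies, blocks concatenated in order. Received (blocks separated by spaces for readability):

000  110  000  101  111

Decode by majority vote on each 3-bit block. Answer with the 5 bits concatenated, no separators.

Block 1 (000): 0 ones → 0
Block 2 (110): 2 ones → 1
Block 3 (000): 0 ones → 0
Block 4 (101): 2 ones → 1
Block 5 (111): 3 ones → 1

01011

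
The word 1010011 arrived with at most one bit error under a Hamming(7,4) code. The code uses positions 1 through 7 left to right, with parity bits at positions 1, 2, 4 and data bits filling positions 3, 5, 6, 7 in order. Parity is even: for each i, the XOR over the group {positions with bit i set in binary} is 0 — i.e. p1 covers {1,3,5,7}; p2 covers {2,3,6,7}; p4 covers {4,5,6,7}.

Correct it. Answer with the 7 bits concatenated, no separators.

1000011

s1 (pos 1,3,5,7): 1⊕1⊕0⊕1 = 1
s2 (pos 2,3,6,7): 0⊕1⊕1⊕1 = 1
s4 (pos 4,5,6,7): 0⊕0⊕1⊕1 = 0
Syndrome s4…s1 = 011 → error at position 3.
Flip position 3: 1010011 → 1000011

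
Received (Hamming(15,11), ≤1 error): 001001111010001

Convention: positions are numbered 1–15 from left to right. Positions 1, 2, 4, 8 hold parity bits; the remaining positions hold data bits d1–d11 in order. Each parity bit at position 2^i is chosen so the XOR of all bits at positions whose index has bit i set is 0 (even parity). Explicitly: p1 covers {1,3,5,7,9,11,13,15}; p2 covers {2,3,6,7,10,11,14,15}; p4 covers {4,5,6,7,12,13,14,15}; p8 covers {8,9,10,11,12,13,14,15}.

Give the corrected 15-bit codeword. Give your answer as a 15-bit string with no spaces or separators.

s1 (pos 1,3,5,7,9,11,13,15): 0⊕1⊕0⊕1⊕1⊕1⊕0⊕1 = 1
s2 (pos 2,3,6,7,10,11,14,15): 0⊕1⊕1⊕1⊕0⊕1⊕0⊕1 = 1
s4 (pos 4,5,6,7,12,13,14,15): 0⊕0⊕1⊕1⊕0⊕0⊕0⊕1 = 1
s8 (pos 8,9,10,11,12,13,14,15): 1⊕1⊕0⊕1⊕0⊕0⊕0⊕1 = 0
Syndrome s8…s1 = 0111 → error at position 7.
Flip position 7: 001001111010001 → 001001011010001

001001011010001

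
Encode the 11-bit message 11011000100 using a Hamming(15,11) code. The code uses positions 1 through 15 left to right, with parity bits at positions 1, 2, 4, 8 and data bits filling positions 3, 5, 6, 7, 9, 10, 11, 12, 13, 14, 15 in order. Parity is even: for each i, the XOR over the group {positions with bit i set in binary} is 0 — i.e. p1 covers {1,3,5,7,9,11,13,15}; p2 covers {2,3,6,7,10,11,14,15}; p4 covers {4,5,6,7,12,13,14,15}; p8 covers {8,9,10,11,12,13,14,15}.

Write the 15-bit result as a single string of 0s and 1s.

Place data at non-parity positions: p1 p2 1 p4 1 0 1 p8 1 0 0 0 1 0 0
p1 (pos 1,3,5,7,9,11,13,15): XOR of data positions = 1⊕1⊕1⊕1⊕0⊕1⊕0 = 1
p2 (pos 2,3,6,7,10,11,14,15): XOR of data positions = 1⊕0⊕1⊕0⊕0⊕0⊕0 = 0
p4 (pos 4,5,6,7,12,13,14,15): XOR of data positions = 1⊕0⊕1⊕0⊕1⊕0⊕0 = 1
p8 (pos 8,9,10,11,12,13,14,15): XOR of data positions = 1⊕0⊕0⊕0⊕1⊕0⊕0 = 0
Codeword: 101110101000100

101110101000100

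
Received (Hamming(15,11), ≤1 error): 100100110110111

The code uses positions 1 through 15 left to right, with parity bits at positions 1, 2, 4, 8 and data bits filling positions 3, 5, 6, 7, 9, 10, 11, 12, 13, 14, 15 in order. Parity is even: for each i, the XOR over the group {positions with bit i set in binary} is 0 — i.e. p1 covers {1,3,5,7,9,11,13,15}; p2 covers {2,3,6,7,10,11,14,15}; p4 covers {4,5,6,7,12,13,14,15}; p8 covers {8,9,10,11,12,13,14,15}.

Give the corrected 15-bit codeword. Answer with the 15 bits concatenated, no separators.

s1 (pos 1,3,5,7,9,11,13,15): 1⊕0⊕0⊕1⊕0⊕1⊕1⊕1 = 1
s2 (pos 2,3,6,7,10,11,14,15): 0⊕0⊕0⊕1⊕1⊕1⊕1⊕1 = 1
s4 (pos 4,5,6,7,12,13,14,15): 1⊕0⊕0⊕1⊕0⊕1⊕1⊕1 = 1
s8 (pos 8,9,10,11,12,13,14,15): 1⊕0⊕1⊕1⊕0⊕1⊕1⊕1 = 0
Syndrome s8…s1 = 0111 → error at position 7.
Flip position 7: 100100110110111 → 100100010110111

100100010110111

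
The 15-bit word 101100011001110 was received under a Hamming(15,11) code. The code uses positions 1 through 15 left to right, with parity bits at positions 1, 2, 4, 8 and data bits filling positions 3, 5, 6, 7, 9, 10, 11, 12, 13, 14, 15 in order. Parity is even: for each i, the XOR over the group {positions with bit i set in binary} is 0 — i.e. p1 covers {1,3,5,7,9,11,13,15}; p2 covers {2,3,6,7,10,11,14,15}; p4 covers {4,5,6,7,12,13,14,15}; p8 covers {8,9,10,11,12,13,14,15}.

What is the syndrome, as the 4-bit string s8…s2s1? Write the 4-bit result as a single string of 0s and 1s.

s1 (pos 1,3,5,7,9,11,13,15): 1⊕1⊕0⊕0⊕1⊕0⊕1⊕0 = 0
s2 (pos 2,3,6,7,10,11,14,15): 0⊕1⊕0⊕0⊕0⊕0⊕1⊕0 = 0
s4 (pos 4,5,6,7,12,13,14,15): 1⊕0⊕0⊕0⊕1⊕1⊕1⊕0 = 0
s8 (pos 8,9,10,11,12,13,14,15): 1⊕1⊕0⊕0⊕1⊕1⊕1⊕0 = 1
Syndrome s8…s1 = 1000 → error at position 8.

1000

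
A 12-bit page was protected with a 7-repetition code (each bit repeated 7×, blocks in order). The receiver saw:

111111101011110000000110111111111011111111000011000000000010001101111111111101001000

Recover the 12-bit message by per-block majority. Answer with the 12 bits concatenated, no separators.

Block 1 (1111111): 7 ones → 1
Block 2 (0101111): 5 ones → 1
Block 3 (0000000): 0 ones → 0
Block 4 (1101111): 6 ones → 1
Block 5 (1111101): 6 ones → 1
Block 6 (1111111): 7 ones → 1
Block 7 (0000110): 2 ones → 0
Block 8 (0000000): 0 ones → 0
Block 9 (0010001): 2 ones → 0
Block 10 (1011111): 6 ones → 1
Block 11 (1111110): 6 ones → 1
Block 12 (1001000): 2 ones → 0

110111000110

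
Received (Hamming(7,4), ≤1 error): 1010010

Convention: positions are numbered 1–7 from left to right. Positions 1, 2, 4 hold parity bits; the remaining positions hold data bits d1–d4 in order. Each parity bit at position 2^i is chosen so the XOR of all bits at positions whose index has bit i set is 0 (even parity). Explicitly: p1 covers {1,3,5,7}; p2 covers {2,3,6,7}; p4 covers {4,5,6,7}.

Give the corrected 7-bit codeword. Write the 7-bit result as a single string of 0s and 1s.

1011010

s1 (pos 1,3,5,7): 1⊕1⊕0⊕0 = 0
s2 (pos 2,3,6,7): 0⊕1⊕1⊕0 = 0
s4 (pos 4,5,6,7): 0⊕0⊕1⊕0 = 1
Syndrome s4…s1 = 100 → error at position 4.
Flip position 4: 1010010 → 1011010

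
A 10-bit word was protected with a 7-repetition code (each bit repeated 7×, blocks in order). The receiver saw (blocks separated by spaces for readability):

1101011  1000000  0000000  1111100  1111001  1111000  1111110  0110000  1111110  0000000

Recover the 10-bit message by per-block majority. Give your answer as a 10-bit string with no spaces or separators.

Block 1 (1101011): 5 ones → 1
Block 2 (1000000): 1 one → 0
Block 3 (0000000): 0 ones → 0
Block 4 (1111100): 5 ones → 1
Block 5 (1111001): 5 ones → 1
Block 6 (1111000): 4 ones → 1
Block 7 (1111110): 6 ones → 1
Block 8 (0110000): 2 ones → 0
Block 9 (1111110): 6 ones → 1
Block 10 (0000000): 0 ones → 0

1001111010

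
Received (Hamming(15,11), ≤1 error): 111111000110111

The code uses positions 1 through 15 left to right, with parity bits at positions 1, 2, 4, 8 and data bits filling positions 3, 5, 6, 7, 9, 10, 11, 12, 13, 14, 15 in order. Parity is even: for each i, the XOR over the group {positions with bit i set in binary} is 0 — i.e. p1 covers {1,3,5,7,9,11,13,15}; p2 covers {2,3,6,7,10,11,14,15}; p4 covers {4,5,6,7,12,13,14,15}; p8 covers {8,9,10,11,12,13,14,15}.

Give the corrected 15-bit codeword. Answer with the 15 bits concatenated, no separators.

111111000010111

s1 (pos 1,3,5,7,9,11,13,15): 1⊕1⊕1⊕0⊕0⊕1⊕1⊕1 = 0
s2 (pos 2,3,6,7,10,11,14,15): 1⊕1⊕1⊕0⊕1⊕1⊕1⊕1 = 1
s4 (pos 4,5,6,7,12,13,14,15): 1⊕1⊕1⊕0⊕0⊕1⊕1⊕1 = 0
s8 (pos 8,9,10,11,12,13,14,15): 0⊕0⊕1⊕1⊕0⊕1⊕1⊕1 = 1
Syndrome s8…s1 = 1010 → error at position 10.
Flip position 10: 111111000110111 → 111111000010111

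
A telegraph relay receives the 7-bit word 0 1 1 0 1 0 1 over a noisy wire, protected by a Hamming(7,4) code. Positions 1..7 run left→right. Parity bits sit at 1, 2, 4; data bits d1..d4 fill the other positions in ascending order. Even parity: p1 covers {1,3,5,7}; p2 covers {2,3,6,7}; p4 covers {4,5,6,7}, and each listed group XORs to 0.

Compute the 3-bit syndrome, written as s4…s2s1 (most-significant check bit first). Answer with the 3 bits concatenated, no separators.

s1 (pos 1,3,5,7): 0⊕1⊕1⊕1 = 1
s2 (pos 2,3,6,7): 1⊕1⊕0⊕1 = 1
s4 (pos 4,5,6,7): 0⊕1⊕0⊕1 = 0
Syndrome s4…s1 = 011 → error at position 3.

011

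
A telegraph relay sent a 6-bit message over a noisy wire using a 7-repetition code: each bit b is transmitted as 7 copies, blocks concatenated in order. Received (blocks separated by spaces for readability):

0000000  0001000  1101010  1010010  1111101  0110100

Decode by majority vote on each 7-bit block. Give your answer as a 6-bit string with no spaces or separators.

001010

Block 1 (0000000): 0 ones → 0
Block 2 (0001000): 1 one → 0
Block 3 (1101010): 4 ones → 1
Block 4 (1010010): 3 ones → 0
Block 5 (1111101): 6 ones → 1
Block 6 (0110100): 3 ones → 0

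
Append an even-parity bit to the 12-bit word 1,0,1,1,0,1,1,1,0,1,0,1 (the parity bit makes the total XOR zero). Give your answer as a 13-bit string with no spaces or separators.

1011011101010

XOR of the 12 data bits: 1⊕0⊕1⊕1⊕0⊕1⊕1⊕1⊕0⊕1⊕0⊕1 = 0
Parity bit = 0 (so all 13 bits XOR to 0).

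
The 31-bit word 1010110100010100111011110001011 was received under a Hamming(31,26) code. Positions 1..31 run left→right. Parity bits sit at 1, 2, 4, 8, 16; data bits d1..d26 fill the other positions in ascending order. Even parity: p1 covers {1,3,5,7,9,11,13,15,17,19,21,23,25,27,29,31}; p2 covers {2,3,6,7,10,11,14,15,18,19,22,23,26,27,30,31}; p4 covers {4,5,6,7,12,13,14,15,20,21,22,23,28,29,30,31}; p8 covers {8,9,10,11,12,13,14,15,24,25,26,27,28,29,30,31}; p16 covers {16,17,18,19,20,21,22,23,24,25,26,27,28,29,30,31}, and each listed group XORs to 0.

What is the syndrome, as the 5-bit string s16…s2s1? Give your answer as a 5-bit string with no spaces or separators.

s1 (pos 1,3,5,7,9,11,13,15,17,19,21,23,25,27,29,31): 1⊕1⊕1⊕0⊕0⊕0⊕0⊕0⊕1⊕1⊕1⊕1⊕0⊕0⊕0⊕1 = 0
s2 (pos 2,3,6,7,10,11,14,15,18,19,22,23,26,27,30,31): 0⊕1⊕1⊕0⊕0⊕0⊕1⊕0⊕1⊕1⊕1⊕1⊕0⊕0⊕1⊕1 = 1
s4 (pos 4,5,6,7,12,13,14,15,20,21,22,23,28,29,30,31): 0⊕1⊕1⊕0⊕1⊕0⊕1⊕0⊕0⊕1⊕1⊕1⊕1⊕0⊕1⊕1 = 0
s8 (pos 8,9,10,11,12,13,14,15,24,25,26,27,28,29,30,31): 1⊕0⊕0⊕0⊕1⊕0⊕1⊕0⊕1⊕0⊕0⊕0⊕1⊕0⊕1⊕1 = 1
s16 (pos 16,17,18,19,20,21,22,23,24,25,26,27,28,29,30,31): 0⊕1⊕1⊕1⊕0⊕1⊕1⊕1⊕1⊕0⊕0⊕0⊕1⊕0⊕1⊕1 = 0
Syndrome s16…s1 = 01010 → error at position 10.

01010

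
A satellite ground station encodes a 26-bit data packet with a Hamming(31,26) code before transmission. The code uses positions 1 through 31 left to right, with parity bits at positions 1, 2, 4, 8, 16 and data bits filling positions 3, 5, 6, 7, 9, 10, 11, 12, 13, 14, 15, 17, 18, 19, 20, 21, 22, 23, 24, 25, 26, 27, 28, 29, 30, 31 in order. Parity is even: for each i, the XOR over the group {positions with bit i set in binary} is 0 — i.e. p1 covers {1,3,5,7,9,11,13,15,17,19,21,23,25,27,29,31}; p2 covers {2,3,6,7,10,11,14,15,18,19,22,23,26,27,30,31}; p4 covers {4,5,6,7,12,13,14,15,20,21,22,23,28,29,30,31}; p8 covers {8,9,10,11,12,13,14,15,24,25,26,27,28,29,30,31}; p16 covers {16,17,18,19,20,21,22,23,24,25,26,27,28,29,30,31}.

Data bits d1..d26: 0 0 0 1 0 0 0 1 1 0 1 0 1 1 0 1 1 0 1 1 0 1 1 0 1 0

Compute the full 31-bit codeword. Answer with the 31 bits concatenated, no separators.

Place data at non-parity positions: p1 p2 0 p4 0 0 1 p8 0 0 0 1 1 0 1 p16 0 1 1 0 1 1 0 1 1 0 1 1 0 1 0
p1 (pos 1,3,5,7,9,11,13,15,17,19,21,23,25,27,29,31): XOR of data positions = 0⊕0⊕1⊕0⊕0⊕1⊕1⊕0⊕1⊕1⊕0⊕1⊕1⊕0⊕0 = 1
p2 (pos 2,3,6,7,10,11,14,15,18,19,22,23,26,27,30,31): XOR of data positions = 0⊕0⊕1⊕0⊕0⊕0⊕1⊕1⊕1⊕1⊕0⊕0⊕1⊕1⊕0 = 1
p4 (pos 4,5,6,7,12,13,14,15,20,21,22,23,28,29,30,31): XOR of data positions = 0⊕0⊕1⊕1⊕1⊕0⊕1⊕0⊕1⊕1⊕0⊕1⊕0⊕1⊕0 = 0
p8 (pos 8,9,10,11,12,13,14,15,24,25,26,27,28,29,30,31): XOR of data positions = 0⊕0⊕0⊕1⊕1⊕0⊕1⊕1⊕1⊕0⊕1⊕1⊕0⊕1⊕0 = 0
p16 (pos 16,17,18,19,20,21,22,23,24,25,26,27,28,29,30,31): XOR of data positions = 0⊕1⊕1⊕0⊕1⊕1⊕0⊕1⊕1⊕0⊕1⊕1⊕0⊕1⊕0 = 1
Codeword: 1100001000011011011011011011010

1100001000011011011011011011010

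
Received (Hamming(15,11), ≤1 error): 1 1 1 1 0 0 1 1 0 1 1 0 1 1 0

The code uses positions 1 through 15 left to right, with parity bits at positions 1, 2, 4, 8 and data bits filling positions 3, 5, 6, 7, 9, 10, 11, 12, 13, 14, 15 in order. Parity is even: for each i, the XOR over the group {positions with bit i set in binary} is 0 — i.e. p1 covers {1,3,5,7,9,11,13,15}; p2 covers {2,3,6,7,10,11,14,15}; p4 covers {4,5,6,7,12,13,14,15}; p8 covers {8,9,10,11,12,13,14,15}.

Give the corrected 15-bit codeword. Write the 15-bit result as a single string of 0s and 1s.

s1 (pos 1,3,5,7,9,11,13,15): 1⊕1⊕0⊕1⊕0⊕1⊕1⊕0 = 1
s2 (pos 2,3,6,7,10,11,14,15): 1⊕1⊕0⊕1⊕1⊕1⊕1⊕0 = 0
s4 (pos 4,5,6,7,12,13,14,15): 1⊕0⊕0⊕1⊕0⊕1⊕1⊕0 = 0
s8 (pos 8,9,10,11,12,13,14,15): 1⊕0⊕1⊕1⊕0⊕1⊕1⊕0 = 1
Syndrome s8…s1 = 1001 → error at position 9.
Flip position 9: 111100110110110 → 111100111110110

111100111110110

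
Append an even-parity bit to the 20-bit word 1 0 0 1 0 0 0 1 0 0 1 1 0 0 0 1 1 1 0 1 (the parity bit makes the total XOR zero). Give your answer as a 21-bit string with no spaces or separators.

100100010011000111011

XOR of the 20 data bits: 1⊕0⊕0⊕1⊕0⊕0⊕0⊕1⊕0⊕0⊕1⊕1⊕0⊕0⊕0⊕1⊕1⊕1⊕0⊕1 = 1
Parity bit = 1 (so all 21 bits XOR to 0).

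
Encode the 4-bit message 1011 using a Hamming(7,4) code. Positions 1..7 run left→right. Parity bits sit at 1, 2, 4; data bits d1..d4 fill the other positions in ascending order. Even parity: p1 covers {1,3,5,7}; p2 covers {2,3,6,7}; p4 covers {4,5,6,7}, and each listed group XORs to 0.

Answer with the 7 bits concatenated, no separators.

0110011

Place data at non-parity positions: p1 p2 1 p4 0 1 1
p1 (pos 1,3,5,7): XOR of data positions = 1⊕0⊕1 = 0
p2 (pos 2,3,6,7): XOR of data positions = 1⊕1⊕1 = 1
p4 (pos 4,5,6,7): XOR of data positions = 0⊕1⊕1 = 0
Codeword: 0110011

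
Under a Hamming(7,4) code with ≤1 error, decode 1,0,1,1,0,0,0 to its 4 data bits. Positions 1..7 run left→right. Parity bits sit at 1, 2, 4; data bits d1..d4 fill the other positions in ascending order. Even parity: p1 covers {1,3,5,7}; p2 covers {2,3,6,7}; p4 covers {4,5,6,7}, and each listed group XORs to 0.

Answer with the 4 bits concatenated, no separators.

1010

s1 (pos 1,3,5,7): 1⊕1⊕0⊕0 = 0
s2 (pos 2,3,6,7): 0⊕1⊕0⊕0 = 1
s4 (pos 4,5,6,7): 1⊕0⊕0⊕0 = 1
Syndrome s4…s1 = 110 → error at position 6.
Flip position 6: 1011000 → 1011010
Read data bits from positions 3,5,6,7: 1010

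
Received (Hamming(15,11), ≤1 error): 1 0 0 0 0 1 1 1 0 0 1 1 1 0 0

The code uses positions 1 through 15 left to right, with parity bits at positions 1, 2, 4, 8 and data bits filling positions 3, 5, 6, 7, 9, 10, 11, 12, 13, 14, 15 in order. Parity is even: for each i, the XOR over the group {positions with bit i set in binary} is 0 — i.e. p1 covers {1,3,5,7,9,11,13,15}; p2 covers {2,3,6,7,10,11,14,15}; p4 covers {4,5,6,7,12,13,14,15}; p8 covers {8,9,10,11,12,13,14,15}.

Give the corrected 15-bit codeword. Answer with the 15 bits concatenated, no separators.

s1 (pos 1,3,5,7,9,11,13,15): 1⊕0⊕0⊕1⊕0⊕1⊕1⊕0 = 0
s2 (pos 2,3,6,7,10,11,14,15): 0⊕0⊕1⊕1⊕0⊕1⊕0⊕0 = 1
s4 (pos 4,5,6,7,12,13,14,15): 0⊕0⊕1⊕1⊕1⊕1⊕0⊕0 = 0
s8 (pos 8,9,10,11,12,13,14,15): 1⊕0⊕0⊕1⊕1⊕1⊕0⊕0 = 0
Syndrome s8…s1 = 0010 → error at position 2.
Flip position 2: 100001110011100 → 110001110011100

110001110011100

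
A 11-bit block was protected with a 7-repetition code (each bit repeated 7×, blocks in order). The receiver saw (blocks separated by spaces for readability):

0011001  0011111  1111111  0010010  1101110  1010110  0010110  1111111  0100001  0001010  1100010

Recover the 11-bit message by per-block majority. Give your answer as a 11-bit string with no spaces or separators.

01101101000

Block 1 (0011001): 3 ones → 0
Block 2 (0011111): 5 ones → 1
Block 3 (1111111): 7 ones → 1
Block 4 (0010010): 2 ones → 0
Block 5 (1101110): 5 ones → 1
Block 6 (1010110): 4 ones → 1
Block 7 (0010110): 3 ones → 0
Block 8 (1111111): 7 ones → 1
Block 9 (0100001): 2 ones → 0
Block 10 (0001010): 2 ones → 0
Block 11 (1100010): 3 ones → 0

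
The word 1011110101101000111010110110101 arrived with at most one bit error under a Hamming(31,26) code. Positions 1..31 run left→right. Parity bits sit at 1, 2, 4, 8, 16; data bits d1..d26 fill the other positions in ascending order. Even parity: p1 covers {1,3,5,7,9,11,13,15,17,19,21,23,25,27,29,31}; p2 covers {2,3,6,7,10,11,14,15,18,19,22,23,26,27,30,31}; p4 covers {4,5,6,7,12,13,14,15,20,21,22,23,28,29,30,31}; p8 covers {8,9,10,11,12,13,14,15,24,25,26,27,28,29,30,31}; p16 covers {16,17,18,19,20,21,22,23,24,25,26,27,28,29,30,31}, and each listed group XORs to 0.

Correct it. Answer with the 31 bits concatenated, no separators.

s1 (pos 1,3,5,7,9,11,13,15,17,19,21,23,25,27,29,31): 1⊕1⊕1⊕0⊕0⊕1⊕1⊕0⊕1⊕1⊕1⊕1⊕0⊕1⊕1⊕1 = 0
s2 (pos 2,3,6,7,10,11,14,15,18,19,22,23,26,27,30,31): 0⊕1⊕1⊕0⊕1⊕1⊕0⊕0⊕1⊕1⊕0⊕1⊕1⊕1⊕0⊕1 = 0
s4 (pos 4,5,6,7,12,13,14,15,20,21,22,23,28,29,30,31): 1⊕1⊕1⊕0⊕0⊕1⊕0⊕0⊕0⊕1⊕0⊕1⊕0⊕1⊕0⊕1 = 0
s8 (pos 8,9,10,11,12,13,14,15,24,25,26,27,28,29,30,31): 1⊕0⊕1⊕1⊕0⊕1⊕0⊕0⊕1⊕0⊕1⊕1⊕0⊕1⊕0⊕1 = 1
s16 (pos 16,17,18,19,20,21,22,23,24,25,26,27,28,29,30,31): 0⊕1⊕1⊕1⊕0⊕1⊕0⊕1⊕1⊕0⊕1⊕1⊕0⊕1⊕0⊕1 = 0
Syndrome s16…s1 = 01000 → error at position 8.
Flip position 8: 1011110101101000111010110110101 → 1011110001101000111010110110101

1011110001101000111010110110101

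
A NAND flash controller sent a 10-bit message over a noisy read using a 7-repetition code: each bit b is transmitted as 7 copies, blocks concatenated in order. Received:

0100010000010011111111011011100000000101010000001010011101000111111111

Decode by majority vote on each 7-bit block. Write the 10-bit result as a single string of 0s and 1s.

0011000101

Block 1 (0100010): 2 ones → 0
Block 2 (0000100): 1 one → 0
Block 3 (1111111): 7 ones → 1
Block 4 (1011011): 5 ones → 1
Block 5 (1000000): 1 one → 0
Block 6 (0010101): 3 ones → 0
Block 7 (0000001): 1 one → 0
Block 8 (0100111): 4 ones → 1
Block 9 (0100011): 3 ones → 0
Block 10 (1111111): 7 ones → 1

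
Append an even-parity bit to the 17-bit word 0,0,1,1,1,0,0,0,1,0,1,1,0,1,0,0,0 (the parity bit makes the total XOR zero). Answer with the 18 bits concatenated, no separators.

XOR of the 17 data bits: 0⊕0⊕1⊕1⊕1⊕0⊕0⊕0⊕1⊕0⊕1⊕1⊕0⊕1⊕0⊕0⊕0 = 1
Parity bit = 1 (so all 18 bits XOR to 0).

001110001011010001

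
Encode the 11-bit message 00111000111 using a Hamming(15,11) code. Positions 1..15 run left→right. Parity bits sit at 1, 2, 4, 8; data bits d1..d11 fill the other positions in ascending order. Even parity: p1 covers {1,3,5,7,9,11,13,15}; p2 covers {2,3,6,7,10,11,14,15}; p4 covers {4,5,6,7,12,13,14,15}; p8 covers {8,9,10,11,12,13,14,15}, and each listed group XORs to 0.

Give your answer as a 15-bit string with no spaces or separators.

000101101000111

Place data at non-parity positions: p1 p2 0 p4 0 1 1 p8 1 0 0 0 1 1 1
p1 (pos 1,3,5,7,9,11,13,15): XOR of data positions = 0⊕0⊕1⊕1⊕0⊕1⊕1 = 0
p2 (pos 2,3,6,7,10,11,14,15): XOR of data positions = 0⊕1⊕1⊕0⊕0⊕1⊕1 = 0
p4 (pos 4,5,6,7,12,13,14,15): XOR of data positions = 0⊕1⊕1⊕0⊕1⊕1⊕1 = 1
p8 (pos 8,9,10,11,12,13,14,15): XOR of data positions = 1⊕0⊕0⊕0⊕1⊕1⊕1 = 0
Codeword: 000101101000111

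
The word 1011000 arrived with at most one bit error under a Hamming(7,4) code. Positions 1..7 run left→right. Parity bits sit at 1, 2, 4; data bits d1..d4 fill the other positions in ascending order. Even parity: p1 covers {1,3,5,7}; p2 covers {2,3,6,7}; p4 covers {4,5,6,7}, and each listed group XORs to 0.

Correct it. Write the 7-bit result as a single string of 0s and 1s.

s1 (pos 1,3,5,7): 1⊕1⊕0⊕0 = 0
s2 (pos 2,3,6,7): 0⊕1⊕0⊕0 = 1
s4 (pos 4,5,6,7): 1⊕0⊕0⊕0 = 1
Syndrome s4…s1 = 110 → error at position 6.
Flip position 6: 1011000 → 1011010

1011010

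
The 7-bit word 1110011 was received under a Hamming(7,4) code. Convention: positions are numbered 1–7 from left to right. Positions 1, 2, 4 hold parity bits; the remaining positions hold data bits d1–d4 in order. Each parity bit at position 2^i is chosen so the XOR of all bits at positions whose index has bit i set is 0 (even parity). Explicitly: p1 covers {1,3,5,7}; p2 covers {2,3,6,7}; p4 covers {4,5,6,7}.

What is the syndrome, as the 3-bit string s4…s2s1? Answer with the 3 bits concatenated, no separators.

s1 (pos 1,3,5,7): 1⊕1⊕0⊕1 = 1
s2 (pos 2,3,6,7): 1⊕1⊕1⊕1 = 0
s4 (pos 4,5,6,7): 0⊕0⊕1⊕1 = 0
Syndrome s4…s1 = 001 → error at position 1.

001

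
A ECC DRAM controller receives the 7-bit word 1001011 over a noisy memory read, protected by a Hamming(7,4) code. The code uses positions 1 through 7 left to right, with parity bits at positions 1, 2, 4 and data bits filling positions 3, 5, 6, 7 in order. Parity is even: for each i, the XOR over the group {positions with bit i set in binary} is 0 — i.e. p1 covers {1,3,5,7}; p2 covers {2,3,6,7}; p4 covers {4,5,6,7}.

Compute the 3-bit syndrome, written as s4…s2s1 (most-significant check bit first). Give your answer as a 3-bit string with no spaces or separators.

s1 (pos 1,3,5,7): 1⊕0⊕0⊕1 = 0
s2 (pos 2,3,6,7): 0⊕0⊕1⊕1 = 0
s4 (pos 4,5,6,7): 1⊕0⊕1⊕1 = 1
Syndrome s4…s1 = 100 → error at position 4.

100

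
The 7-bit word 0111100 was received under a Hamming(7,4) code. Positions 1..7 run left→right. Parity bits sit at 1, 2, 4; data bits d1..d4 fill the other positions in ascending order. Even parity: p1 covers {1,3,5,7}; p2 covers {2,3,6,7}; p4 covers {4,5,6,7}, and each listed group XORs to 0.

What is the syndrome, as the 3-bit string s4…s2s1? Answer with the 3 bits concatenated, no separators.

s1 (pos 1,3,5,7): 0⊕1⊕1⊕0 = 0
s2 (pos 2,3,6,7): 1⊕1⊕0⊕0 = 0
s4 (pos 4,5,6,7): 1⊕1⊕0⊕0 = 0
Syndrome s4…s1 = 000 → no error.

000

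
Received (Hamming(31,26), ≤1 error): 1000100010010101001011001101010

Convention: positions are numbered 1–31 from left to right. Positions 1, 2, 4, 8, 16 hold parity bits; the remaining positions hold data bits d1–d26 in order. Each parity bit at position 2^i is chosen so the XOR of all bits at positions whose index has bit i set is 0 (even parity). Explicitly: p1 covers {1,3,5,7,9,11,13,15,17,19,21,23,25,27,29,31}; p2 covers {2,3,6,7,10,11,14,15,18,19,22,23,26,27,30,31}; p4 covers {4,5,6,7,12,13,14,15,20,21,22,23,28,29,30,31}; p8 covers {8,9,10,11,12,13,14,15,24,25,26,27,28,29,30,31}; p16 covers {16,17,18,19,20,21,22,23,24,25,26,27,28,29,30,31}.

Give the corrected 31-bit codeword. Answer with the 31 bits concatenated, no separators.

s1 (pos 1,3,5,7,9,11,13,15,17,19,21,23,25,27,29,31): 1⊕0⊕1⊕0⊕1⊕0⊕0⊕0⊕0⊕1⊕1⊕0⊕1⊕0⊕0⊕0 = 0
s2 (pos 2,3,6,7,10,11,14,15,18,19,22,23,26,27,30,31): 0⊕0⊕0⊕0⊕0⊕0⊕1⊕0⊕0⊕1⊕1⊕0⊕1⊕0⊕1⊕0 = 1
s4 (pos 4,5,6,7,12,13,14,15,20,21,22,23,28,29,30,31): 0⊕1⊕0⊕0⊕1⊕0⊕1⊕0⊕0⊕1⊕1⊕0⊕1⊕0⊕1⊕0 = 1
s8 (pos 8,9,10,11,12,13,14,15,24,25,26,27,28,29,30,31): 0⊕1⊕0⊕0⊕1⊕0⊕1⊕0⊕0⊕1⊕1⊕0⊕1⊕0⊕1⊕0 = 1
s16 (pos 16,17,18,19,20,21,22,23,24,25,26,27,28,29,30,31): 1⊕0⊕0⊕1⊕0⊕1⊕1⊕0⊕0⊕1⊕1⊕0⊕1⊕0⊕1⊕0 = 0
Syndrome s16…s1 = 01110 → error at position 14.
Flip position 14: 1000100010010101001011001101010 → 1000100010010001001011001101010

1000100010010001001011001101010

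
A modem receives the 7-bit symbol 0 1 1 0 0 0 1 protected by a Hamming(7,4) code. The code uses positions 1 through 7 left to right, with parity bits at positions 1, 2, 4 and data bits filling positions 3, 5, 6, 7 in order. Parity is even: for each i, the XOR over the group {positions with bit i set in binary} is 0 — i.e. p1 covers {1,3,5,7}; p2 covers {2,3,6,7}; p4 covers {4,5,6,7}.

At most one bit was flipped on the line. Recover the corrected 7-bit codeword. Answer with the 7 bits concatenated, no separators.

0110011

s1 (pos 1,3,5,7): 0⊕1⊕0⊕1 = 0
s2 (pos 2,3,6,7): 1⊕1⊕0⊕1 = 1
s4 (pos 4,5,6,7): 0⊕0⊕0⊕1 = 1
Syndrome s4…s1 = 110 → error at position 6.
Flip position 6: 0110001 → 0110011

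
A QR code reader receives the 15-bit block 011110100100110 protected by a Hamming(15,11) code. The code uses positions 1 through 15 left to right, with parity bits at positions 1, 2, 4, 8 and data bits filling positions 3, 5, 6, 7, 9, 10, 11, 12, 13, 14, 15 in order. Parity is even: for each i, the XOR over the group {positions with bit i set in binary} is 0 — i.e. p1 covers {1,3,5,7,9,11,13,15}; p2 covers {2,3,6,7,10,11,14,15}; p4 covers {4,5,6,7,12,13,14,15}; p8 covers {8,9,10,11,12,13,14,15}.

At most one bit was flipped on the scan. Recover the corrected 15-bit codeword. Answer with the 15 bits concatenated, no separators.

011110100100100

s1 (pos 1,3,5,7,9,11,13,15): 0⊕1⊕1⊕1⊕0⊕0⊕1⊕0 = 0
s2 (pos 2,3,6,7,10,11,14,15): 1⊕1⊕0⊕1⊕1⊕0⊕1⊕0 = 1
s4 (pos 4,5,6,7,12,13,14,15): 1⊕1⊕0⊕1⊕0⊕1⊕1⊕0 = 1
s8 (pos 8,9,10,11,12,13,14,15): 0⊕0⊕1⊕0⊕0⊕1⊕1⊕0 = 1
Syndrome s8…s1 = 1110 → error at position 14.
Flip position 14: 011110100100110 → 011110100100100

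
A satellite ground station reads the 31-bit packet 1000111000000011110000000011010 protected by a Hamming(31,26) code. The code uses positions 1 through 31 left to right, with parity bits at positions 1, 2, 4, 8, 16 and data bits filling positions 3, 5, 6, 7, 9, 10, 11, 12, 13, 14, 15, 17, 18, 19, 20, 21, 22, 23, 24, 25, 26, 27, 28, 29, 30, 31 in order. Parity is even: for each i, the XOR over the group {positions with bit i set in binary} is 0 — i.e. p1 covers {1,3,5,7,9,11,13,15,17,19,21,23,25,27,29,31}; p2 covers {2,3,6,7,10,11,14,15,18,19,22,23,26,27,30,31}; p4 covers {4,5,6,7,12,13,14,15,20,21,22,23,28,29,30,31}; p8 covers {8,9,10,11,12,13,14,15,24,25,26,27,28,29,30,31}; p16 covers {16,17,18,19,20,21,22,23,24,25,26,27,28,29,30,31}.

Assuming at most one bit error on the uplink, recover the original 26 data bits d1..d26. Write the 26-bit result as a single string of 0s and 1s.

s1 (pos 1,3,5,7,9,11,13,15,17,19,21,23,25,27,29,31): 1⊕0⊕1⊕1⊕0⊕0⊕0⊕1⊕1⊕0⊕0⊕0⊕0⊕1⊕0⊕0 = 0
s2 (pos 2,3,6,7,10,11,14,15,18,19,22,23,26,27,30,31): 0⊕0⊕1⊕1⊕0⊕0⊕0⊕1⊕1⊕0⊕0⊕0⊕0⊕1⊕1⊕0 = 0
s4 (pos 4,5,6,7,12,13,14,15,20,21,22,23,28,29,30,31): 0⊕1⊕1⊕1⊕0⊕0⊕0⊕1⊕0⊕0⊕0⊕0⊕1⊕0⊕1⊕0 = 0
s8 (pos 8,9,10,11,12,13,14,15,24,25,26,27,28,29,30,31): 0⊕0⊕0⊕0⊕0⊕0⊕0⊕1⊕0⊕0⊕0⊕1⊕1⊕0⊕1⊕0 = 0
s16 (pos 16,17,18,19,20,21,22,23,24,25,26,27,28,29,30,31): 1⊕1⊕1⊕0⊕0⊕0⊕0⊕0⊕0⊕0⊕0⊕1⊕1⊕0⊕1⊕0 = 0
Syndrome s16…s1 = 00000 → no error.
Read data bits from positions 3,5,6,7,9,10,11,12,13,14,15,17,18,19,20,21,22,23,24,25,26,27,28,29,30,31: 01110000001110000000011010

01110000001110000000011010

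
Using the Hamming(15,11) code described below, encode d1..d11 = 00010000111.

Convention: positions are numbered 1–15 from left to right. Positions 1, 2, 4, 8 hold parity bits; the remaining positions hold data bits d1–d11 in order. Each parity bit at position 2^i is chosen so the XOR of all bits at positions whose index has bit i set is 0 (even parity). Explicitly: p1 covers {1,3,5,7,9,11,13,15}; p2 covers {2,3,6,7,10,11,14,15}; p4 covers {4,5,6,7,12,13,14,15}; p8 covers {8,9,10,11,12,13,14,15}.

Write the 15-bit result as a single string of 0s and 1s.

Place data at non-parity positions: p1 p2 0 p4 0 0 1 p8 0 0 0 0 1 1 1
p1 (pos 1,3,5,7,9,11,13,15): XOR of data positions = 0⊕0⊕1⊕0⊕0⊕1⊕1 = 1
p2 (pos 2,3,6,7,10,11,14,15): XOR of data positions = 0⊕0⊕1⊕0⊕0⊕1⊕1 = 1
p4 (pos 4,5,6,7,12,13,14,15): XOR of data positions = 0⊕0⊕1⊕0⊕1⊕1⊕1 = 0
p8 (pos 8,9,10,11,12,13,14,15): XOR of data positions = 0⊕0⊕0⊕0⊕1⊕1⊕1 = 1
Codeword: 110000110000111

110000110000111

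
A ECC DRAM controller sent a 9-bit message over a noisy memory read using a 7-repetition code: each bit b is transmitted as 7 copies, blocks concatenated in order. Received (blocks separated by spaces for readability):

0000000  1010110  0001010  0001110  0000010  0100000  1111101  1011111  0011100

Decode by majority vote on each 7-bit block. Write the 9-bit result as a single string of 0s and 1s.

010000110

Block 1 (0000000): 0 ones → 0
Block 2 (1010110): 4 ones → 1
Block 3 (0001010): 2 ones → 0
Block 4 (0001110): 3 ones → 0
Block 5 (0000010): 1 one → 0
Block 6 (0100000): 1 one → 0
Block 7 (1111101): 6 ones → 1
Block 8 (1011111): 6 ones → 1
Block 9 (0011100): 3 ones → 0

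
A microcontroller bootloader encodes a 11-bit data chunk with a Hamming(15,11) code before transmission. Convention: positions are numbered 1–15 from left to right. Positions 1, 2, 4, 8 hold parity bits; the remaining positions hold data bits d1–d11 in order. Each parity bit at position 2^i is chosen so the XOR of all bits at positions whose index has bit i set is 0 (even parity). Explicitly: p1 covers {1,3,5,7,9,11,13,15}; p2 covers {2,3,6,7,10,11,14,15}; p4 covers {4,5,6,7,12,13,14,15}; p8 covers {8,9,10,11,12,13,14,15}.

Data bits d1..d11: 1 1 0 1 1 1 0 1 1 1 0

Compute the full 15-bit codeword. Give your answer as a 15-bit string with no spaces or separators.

101110111101110

Place data at non-parity positions: p1 p2 1 p4 1 0 1 p8 1 1 0 1 1 1 0
p1 (pos 1,3,5,7,9,11,13,15): XOR of data positions = 1⊕1⊕1⊕1⊕0⊕1⊕0 = 1
p2 (pos 2,3,6,7,10,11,14,15): XOR of data positions = 1⊕0⊕1⊕1⊕0⊕1⊕0 = 0
p4 (pos 4,5,6,7,12,13,14,15): XOR of data positions = 1⊕0⊕1⊕1⊕1⊕1⊕0 = 1
p8 (pos 8,9,10,11,12,13,14,15): XOR of data positions = 1⊕1⊕0⊕1⊕1⊕1⊕0 = 1
Codeword: 101110111101110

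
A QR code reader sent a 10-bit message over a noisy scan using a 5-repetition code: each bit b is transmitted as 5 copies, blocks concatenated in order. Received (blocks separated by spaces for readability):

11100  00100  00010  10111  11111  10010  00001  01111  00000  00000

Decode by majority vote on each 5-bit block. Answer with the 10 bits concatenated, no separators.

1001100100

Block 1 (11100): 3 ones → 1
Block 2 (00100): 1 one → 0
Block 3 (00010): 1 one → 0
Block 4 (10111): 4 ones → 1
Block 5 (11111): 5 ones → 1
Block 6 (10010): 2 ones → 0
Block 7 (00001): 1 one → 0
Block 8 (01111): 4 ones → 1
Block 9 (00000): 0 ones → 0
Block 10 (00000): 0 ones → 0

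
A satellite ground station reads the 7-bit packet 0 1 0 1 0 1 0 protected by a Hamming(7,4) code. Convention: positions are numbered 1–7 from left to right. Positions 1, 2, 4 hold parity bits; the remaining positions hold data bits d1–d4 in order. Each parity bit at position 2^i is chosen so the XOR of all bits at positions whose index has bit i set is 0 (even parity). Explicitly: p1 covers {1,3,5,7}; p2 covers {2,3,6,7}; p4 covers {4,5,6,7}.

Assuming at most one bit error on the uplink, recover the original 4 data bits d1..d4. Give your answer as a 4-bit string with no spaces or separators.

0010

s1 (pos 1,3,5,7): 0⊕0⊕0⊕0 = 0
s2 (pos 2,3,6,7): 1⊕0⊕1⊕0 = 0
s4 (pos 4,5,6,7): 1⊕0⊕1⊕0 = 0
Syndrome s4…s1 = 000 → no error.
Read data bits from positions 3,5,6,7: 0010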